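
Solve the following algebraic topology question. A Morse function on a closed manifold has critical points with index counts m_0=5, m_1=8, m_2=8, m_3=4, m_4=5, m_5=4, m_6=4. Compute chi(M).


Morse theory: chi(M) = sum_k (-1)^k m_k where m_k = #(index-k critical points).
= (5) + (-8) + (8) + (-4) + (5) + (-4) + (4) = 6

6


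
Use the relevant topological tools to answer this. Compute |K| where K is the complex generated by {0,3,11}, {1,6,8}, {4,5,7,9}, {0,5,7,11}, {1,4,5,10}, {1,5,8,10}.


Each maximal simplex on m vertices has 2^m - 1 nonempty faces.
Take the union (dedupe shared faces).
Total distinct faces = 55

55


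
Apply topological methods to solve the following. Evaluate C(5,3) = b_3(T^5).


By the Kunneth formula, b_k(T^n) = C(n,k).
b_3(T^5) = C(5,3).
C(5,3) = 5!/(3!*2!) = 10

10


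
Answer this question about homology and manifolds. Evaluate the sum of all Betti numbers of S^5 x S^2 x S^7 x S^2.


Total Betti number is multiplicative under products.
Each S^d (d>=1) has total Betti number 2.
There are 4 sphere factors.
Total = 2^4 = 16

16


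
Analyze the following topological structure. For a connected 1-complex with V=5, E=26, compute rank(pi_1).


For a connected graph: rank(pi_1) = b_1 = E - V + 1 = 1 - chi.
chi = V - E = 5 - 26 = -21.
rank = 1 - (-21) = 26 - 5 + 1 = 22

22


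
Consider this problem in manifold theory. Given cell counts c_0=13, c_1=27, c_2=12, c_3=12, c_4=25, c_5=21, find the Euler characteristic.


chi = sum_k (-1)^k c_k.
= (-1)^0*13 + (-1)^1*27 + (-1)^2*12 + (-1)^3*12 + (-1)^4*25 + (-1)^5*21
= (13) + (-27) + (12) + (-12) + (25) + (-21)
= -10

-10


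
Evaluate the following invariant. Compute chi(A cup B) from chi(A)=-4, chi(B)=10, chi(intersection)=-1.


chi(A cup B) = chi(A) + chi(B) - chi(A cap B)
= -4 + (10) - (-1)
= 7

7


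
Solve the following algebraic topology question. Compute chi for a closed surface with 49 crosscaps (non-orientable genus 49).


For a non-orientable closed surface with k crosscaps: chi = 2 - k.
Here k = 49.
chi = 2 - 49 = -47

-47


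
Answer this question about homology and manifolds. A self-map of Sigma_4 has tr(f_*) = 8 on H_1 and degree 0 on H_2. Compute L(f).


L(f) = tr(f_0*) - tr(f_1*) + tr(f_2*).
= 1 - (8) + (0)
= -7

-7


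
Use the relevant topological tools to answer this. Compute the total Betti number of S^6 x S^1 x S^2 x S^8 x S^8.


Total Betti number is multiplicative under products.
Each S^d (d>=1) has total Betti number 2.
There are 5 sphere factors.
Total = 2^5 = 32

32


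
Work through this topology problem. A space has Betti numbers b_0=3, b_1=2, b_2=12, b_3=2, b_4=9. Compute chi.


chi = sum_k (-1)^k b_k.
= (3) + (-2) + (12) + (-2) + (9)
= 20

20


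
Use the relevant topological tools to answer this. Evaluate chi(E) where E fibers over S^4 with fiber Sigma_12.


chi(S^4) = 2 (n even), chi(Sigma_12) = 2 - 2*12 = -22.
chi(E) = 2 * (-22) = -44

-44


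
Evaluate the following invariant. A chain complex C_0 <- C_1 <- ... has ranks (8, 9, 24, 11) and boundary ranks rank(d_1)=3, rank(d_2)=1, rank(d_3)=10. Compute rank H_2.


rank H_k = rank(ker d_k) - rank(im d_{k+1}).
rank(ker d_2) = rank(C_2) - rank(d_2) = 24 - 1 = 23.
rank(im d_{2+1}) = 10.
rank H_2 = 23 - 10 = 13

13


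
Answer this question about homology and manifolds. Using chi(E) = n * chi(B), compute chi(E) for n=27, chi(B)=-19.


For a finite covering: chi(E) = (number of sheets) * chi(B).
chi(E) = 27 * (-19) = -513

-513


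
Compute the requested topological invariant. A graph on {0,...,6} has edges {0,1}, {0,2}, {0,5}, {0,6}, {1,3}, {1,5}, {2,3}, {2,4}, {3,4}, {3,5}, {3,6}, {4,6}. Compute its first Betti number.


b_1 = E - V + (number of components).
E = 12, V = 7, components = 1.
b_1 = 12 - 7 + 1 = 6

6


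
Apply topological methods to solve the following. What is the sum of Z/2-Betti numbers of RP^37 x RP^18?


dim H^*(RP^n; Z/2) = n+1 (one Z/2 in each degree 0..n).
Total Betti number is multiplicative.
Total = (37+1) * (18+1) = 38 * 19 = 722

722


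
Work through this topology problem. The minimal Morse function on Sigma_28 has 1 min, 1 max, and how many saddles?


A perfect Morse function has m_k = b_k.
For Sigma_28: b_0=1, b_1=2g=56, b_2=1.
Saddles m_1 = 2g = 56

56


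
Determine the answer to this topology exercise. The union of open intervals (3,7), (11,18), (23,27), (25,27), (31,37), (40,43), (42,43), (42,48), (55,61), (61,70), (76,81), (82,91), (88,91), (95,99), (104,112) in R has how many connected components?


Sort and merge overlapping open intervals.
Merged: (3,7), (11,18), (23,27), (31,37), (40,48), (55,61), (61,70), (76,81), (82,91), (95,99), (104,112).
Number of components = 11

11


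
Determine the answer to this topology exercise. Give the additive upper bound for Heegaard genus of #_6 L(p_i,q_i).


Heegaard genus satisfies g(A#B) <= g(A) + g(B).
Each lens space has g = 1.
Upper bound: 6 * 1 = 6

6


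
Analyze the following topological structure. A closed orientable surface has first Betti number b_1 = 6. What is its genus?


For a closed orientable surface: b_1 = 2g.
6 = 2g
g = 6 / 2 = 3

3


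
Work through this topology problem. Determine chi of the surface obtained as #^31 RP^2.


For a non-orientable closed surface with k crosscaps: chi = 2 - k.
Here k = 31.
chi = 2 - 31 = -29

-29


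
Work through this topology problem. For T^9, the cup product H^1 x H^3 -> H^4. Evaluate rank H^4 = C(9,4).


Cup product: H^p x H^q -> H^{p+q}; here p+q = 1+3 = 4.
rank H^k(T^n) = C(n,k).
C(9,4) = 126

126


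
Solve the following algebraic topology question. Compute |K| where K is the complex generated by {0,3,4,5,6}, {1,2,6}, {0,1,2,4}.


Each maximal simplex on m vertices has 2^m - 1 nonempty faces.
Take the union (dedupe shared faces).
Total distinct faces = 46

46


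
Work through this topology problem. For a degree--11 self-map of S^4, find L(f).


On S^4: L(f) = tr(f_0*) + (-1)^4 tr(f_4*) = 1 + (-1)^4 * deg(f).
L(f) = 1 + (-1)^4 * -11 = 1 + -11 = -10

-10


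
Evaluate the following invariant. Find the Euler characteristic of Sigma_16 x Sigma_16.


chi(Sigma_16) = 2 - 2*16 = -30
chi(Sigma_16) = 2 - 2*16 = -30
chi(product) = (-30) * (-30) = 900

900


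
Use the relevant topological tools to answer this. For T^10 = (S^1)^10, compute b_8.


By the Kunneth formula, b_k(T^n) = C(n,k).
b_8(T^10) = C(10,8).
C(10,8) = 10!/(8!*2!) = 45

45


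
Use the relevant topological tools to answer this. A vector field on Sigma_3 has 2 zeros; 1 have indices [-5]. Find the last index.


Poincare-Hopf: sum of indices = chi(M).
chi(Sigma_3) = 2 - 2*3 = -4.
Sum of known indices = -5.
x = chi - (sum known) = -4 - (-5) = 1

1


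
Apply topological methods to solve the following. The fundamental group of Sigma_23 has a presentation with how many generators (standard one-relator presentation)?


Standard presentation: pi_1(Sigma_g) = <a_1,b_1,...,a_g,b_g | [a_1,b_1]...[a_g,b_g] = 1>.
Number of generators = 2g = 2*23 = 46

46


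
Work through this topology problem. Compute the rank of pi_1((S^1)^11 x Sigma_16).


pi_1(A x B) = pi_1(A) x pi_1(B); rank of abelianization = b_1.
b_1(T^11) = 11, b_1(Sigma_16) = 2*16 = 32.
b_1(product) = 11 + 32 = 43

43


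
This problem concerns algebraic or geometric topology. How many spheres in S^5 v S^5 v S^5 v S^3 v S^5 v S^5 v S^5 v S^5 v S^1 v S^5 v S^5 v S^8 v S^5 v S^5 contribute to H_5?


For a wedge of spheres, H_k (k>0) is free on one generator per sphere of dimension k.
Spheres of dimension 5: count = 11.
b_5 = 11

11


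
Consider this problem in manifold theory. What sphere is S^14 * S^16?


Join of spheres: S^m * S^n = S^{m+n+1}.
dim = 14 + 16 + 1 = 31

31


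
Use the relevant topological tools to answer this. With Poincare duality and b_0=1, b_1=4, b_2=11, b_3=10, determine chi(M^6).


By Poincare duality b_k = b_{6-k}, so full Betti numbers: b_0=1, b_1=4, b_2=11, b_3=10, b_4=11, b_5=4, b_6=1.
chi = sum (-1)^k b_k = 6

6


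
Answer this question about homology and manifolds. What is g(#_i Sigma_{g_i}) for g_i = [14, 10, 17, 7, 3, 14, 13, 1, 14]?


Genus is additive under connected sum of orientable surfaces.
g = 14 + 10 + 17 + 7 + 3 + 14 + 13 + 1 + 14 = 93

93


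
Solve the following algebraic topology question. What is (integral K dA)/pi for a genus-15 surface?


Gauss-Bonnet: integral K dA = 2*pi*chi(M).
chi(Sigma_15) = 2 - 2*15 = -28.
(integral K dA)/pi = 2*chi = 2*(-28) = -56

-56


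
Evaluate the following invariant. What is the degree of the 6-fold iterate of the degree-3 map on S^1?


deg(f) = 3. Degree is multiplicative: deg(f^6) = (deg f)^6.
deg(f^6) = (3)^6 = 729

729


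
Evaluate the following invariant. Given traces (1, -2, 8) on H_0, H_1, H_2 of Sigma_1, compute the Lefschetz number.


L(f) = tr(f_0*) - tr(f_1*) + tr(f_2*).
= 1 - (-2) + (8)
= 11

11


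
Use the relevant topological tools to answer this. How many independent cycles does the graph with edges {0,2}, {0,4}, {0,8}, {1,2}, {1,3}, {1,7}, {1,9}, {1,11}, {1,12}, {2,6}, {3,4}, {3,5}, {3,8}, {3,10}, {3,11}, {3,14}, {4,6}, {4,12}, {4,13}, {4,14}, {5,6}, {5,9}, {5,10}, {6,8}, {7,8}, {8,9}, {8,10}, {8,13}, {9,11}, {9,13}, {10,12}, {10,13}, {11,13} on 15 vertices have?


b_1 = E - V + (number of components).
E = 33, V = 15, components = 1.
b_1 = 33 - 15 + 1 = 19

19


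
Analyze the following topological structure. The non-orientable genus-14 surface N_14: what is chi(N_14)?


For a non-orientable closed surface with k crosscaps: chi = 2 - k.
Here k = 14.
chi = 2 - 14 = -12

-12


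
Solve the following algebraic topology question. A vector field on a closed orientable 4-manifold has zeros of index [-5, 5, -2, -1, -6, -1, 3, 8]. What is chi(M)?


Poincare-Hopf: chi(M) = sum of indices of zeros.
chi = (-5) + (5) + (-2) + (-1) + (-6) + (-1) + (3) + (8) = 1

1


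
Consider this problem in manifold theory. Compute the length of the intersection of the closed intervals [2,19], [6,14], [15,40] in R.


Intersection = [max(a_i), min(b_i)] = [15, 14].
Since 15 > 14, the intersection is empty.
Length = 0

0


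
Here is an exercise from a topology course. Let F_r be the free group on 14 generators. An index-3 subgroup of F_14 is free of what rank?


Nielsen-Schreier: an index-n subgroup of F_r is free of rank 1 + n(r-1).
Equivalently: chi(cover) = n*chi(base); chi(vee_r S^1) = 1 - 14 = -13.
chi(E) = 3*(-13) = -39; rank = 1 - chi(E) = 1 - (-39) = 40.
rank = 1 + 3*(14-1) = 1 + 39 = 40

40


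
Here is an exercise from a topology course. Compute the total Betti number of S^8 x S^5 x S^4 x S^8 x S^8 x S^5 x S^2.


Total Betti number is multiplicative under products.
Each S^d (d>=1) has total Betti number 2.
There are 7 sphere factors.
Total = 2^7 = 128

128


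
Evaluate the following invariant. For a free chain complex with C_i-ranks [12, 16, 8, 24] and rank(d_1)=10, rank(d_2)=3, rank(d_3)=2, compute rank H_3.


rank H_k = rank(ker d_k) - rank(im d_{k+1}).
rank(ker d_3) = rank(C_3) - rank(d_3) = 24 - 2 = 22.
rank(im d_{3+1}) = 0.
rank H_3 = 22 - 0 = 22

22


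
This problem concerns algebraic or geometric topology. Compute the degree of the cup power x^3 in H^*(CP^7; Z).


|x| = 2 in H^*(CP^n).
|x^3| = 3 * |x| = 3 * 2 = 6

6


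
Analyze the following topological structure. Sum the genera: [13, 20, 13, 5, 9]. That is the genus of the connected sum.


Genus is additive under connected sum of orientable surfaces.
g = 13 + 20 + 13 + 5 + 9 = 60

60


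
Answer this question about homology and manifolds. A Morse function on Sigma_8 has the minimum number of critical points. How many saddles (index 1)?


A perfect Morse function has m_k = b_k.
For Sigma_8: b_0=1, b_1=2g=16, b_2=1.
Saddles m_1 = 2g = 16

16


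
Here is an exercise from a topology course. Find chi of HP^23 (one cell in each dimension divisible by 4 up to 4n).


HP^23 has one cell in each dimension 0, 4, ..., 4*23 (23+1 cells, all even-dim).
chi = 23 + 1 = 24

24


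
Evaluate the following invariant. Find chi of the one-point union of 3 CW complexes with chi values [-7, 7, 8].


chi(A v B) = chi(A) + chi(B) - 1 (one point identified).
For 3 spaces: chi = (sum chi_i) - (3 - 1).
sum = 8; chi = 8 - 2 = 6

6


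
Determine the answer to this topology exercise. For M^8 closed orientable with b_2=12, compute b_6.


Poincare duality for closed orientable n-manifolds: b_k = b_{n-k}.
Here n = 8, so b_6 = b_2 = 12

12


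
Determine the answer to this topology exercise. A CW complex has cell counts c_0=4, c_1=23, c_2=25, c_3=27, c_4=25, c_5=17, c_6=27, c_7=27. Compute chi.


chi = sum_k (-1)^k c_k.
= (-1)^0*4 + (-1)^1*23 + (-1)^2*25 + (-1)^3*27 + (-1)^4*25 + (-1)^5*17 + (-1)^6*27 + (-1)^7*27
= (4) + (-23) + (25) + (-27) + (25) + (-17) + (27) + (-27)
= -13

-13


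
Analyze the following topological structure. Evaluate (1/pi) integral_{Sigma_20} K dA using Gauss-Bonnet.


Gauss-Bonnet: integral K dA = 2*pi*chi(M).
chi(Sigma_20) = 2 - 2*20 = -38.
(integral K dA)/pi = 2*chi = 2*(-38) = -76

-76


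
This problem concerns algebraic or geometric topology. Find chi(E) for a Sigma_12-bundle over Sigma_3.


For a fiber bundle F -> E -> B (with CW structure): chi(E) = chi(B) * chi(F).
chi(Sigma_3) = -4, chi(Sigma_12) = -22.
chi(E) = (-4) * (-22) = 88

88


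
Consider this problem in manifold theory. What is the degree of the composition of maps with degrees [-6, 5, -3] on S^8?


Degree is multiplicative: deg(composition) = product of degrees.
= (-6) * (5) * (-3) = 90

90


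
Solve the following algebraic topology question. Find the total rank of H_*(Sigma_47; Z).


For Sigma_47: b_0 = 1, b_1 = 2g = 94, b_2 = 1.
Total = 1 + 94 + 1 = 96

96


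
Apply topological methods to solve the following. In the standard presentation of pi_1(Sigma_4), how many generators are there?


Standard presentation: pi_1(Sigma_g) = <a_1,b_1,...,a_g,b_g | [a_1,b_1]...[a_g,b_g] = 1>.
Number of generators = 2g = 2*4 = 8

8


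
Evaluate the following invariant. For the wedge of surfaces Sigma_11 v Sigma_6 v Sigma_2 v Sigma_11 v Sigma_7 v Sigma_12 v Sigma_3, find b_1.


For a wedge X v Y: reduced H_k(X v Y) = H_k(X) + H_k(Y).
Each Sigma_g contributes b_1 = 2g.
b_1 = 22 + 12 + 4 + 22 + 14 + 24 + 6 = 104

104


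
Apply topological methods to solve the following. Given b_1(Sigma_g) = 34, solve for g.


For a closed orientable surface: b_1 = 2g.
34 = 2g
g = 34 / 2 = 17

17


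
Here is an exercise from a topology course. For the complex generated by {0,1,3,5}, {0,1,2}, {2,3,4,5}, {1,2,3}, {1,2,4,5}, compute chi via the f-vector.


Enumerate all faces; f-vector: f_0=6, f_1=14, f_2=13, f_3=3.
chi = sum (-1)^k f_k = 2

2


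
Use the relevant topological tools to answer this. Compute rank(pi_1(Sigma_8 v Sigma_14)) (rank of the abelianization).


For a wedge: H_1(A v B) = H_1(A) + H_1(B).
b_1(Sigma_8) = 16, b_1(Sigma_14) = 28.
b_1 = 16 + 28 = 44

44


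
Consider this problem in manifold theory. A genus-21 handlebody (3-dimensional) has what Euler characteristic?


A genus-g handlebody deformation retracts to a wedge of g circles.
chi(vee_g S^1) = 1 - g.
chi(H_21) = 1 - 21 = -20

-20


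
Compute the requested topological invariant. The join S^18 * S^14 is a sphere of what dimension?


Join of spheres: S^m * S^n = S^{m+n+1}.
dim = 18 + 14 + 1 = 33

33


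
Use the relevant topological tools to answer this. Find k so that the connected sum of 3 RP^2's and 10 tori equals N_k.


Since a >= 1, the sum is non-orientable; each T^2 can be replaced by RP^2 # RP^2 (since T^2#RP^2 = 3RP^2).
Total crosscaps k = 3 + 2*10 = 23.
Check via chi: chi = 3*1 + 10*0 - (3+10-1)*2 = -21 = 2 - k = -21. Consistent.

23


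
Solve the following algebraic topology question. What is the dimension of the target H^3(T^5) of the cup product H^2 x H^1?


Cup product: H^p x H^q -> H^{p+q}; here p+q = 2+1 = 3.
rank H^k(T^n) = C(n,k).
C(5,3) = 10

10


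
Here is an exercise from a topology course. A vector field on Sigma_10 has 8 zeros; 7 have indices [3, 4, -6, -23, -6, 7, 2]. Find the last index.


Poincare-Hopf: sum of indices = chi(M).
chi(Sigma_10) = 2 - 2*10 = -18.
Sum of known indices = -19.
x = chi - (sum known) = -18 - (-19) = 1

1


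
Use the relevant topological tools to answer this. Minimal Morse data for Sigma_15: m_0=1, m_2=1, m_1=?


A perfect Morse function has m_k = b_k.
For Sigma_15: b_0=1, b_1=2g=30, b_2=1.
Saddles m_1 = 2g = 30

30


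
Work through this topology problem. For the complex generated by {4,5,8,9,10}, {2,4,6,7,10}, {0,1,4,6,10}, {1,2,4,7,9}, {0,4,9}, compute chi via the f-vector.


Enumerate all faces; f-vector: f_0=10, f_1=32, f_2=39, f_3=20, f_4=4.
chi = sum (-1)^k f_k = 1

1


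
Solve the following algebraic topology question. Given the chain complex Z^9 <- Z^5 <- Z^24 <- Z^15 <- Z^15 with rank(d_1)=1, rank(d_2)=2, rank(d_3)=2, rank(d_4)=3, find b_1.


rank H_k = rank(ker d_k) - rank(im d_{k+1}).
rank(ker d_1) = rank(C_1) - rank(d_1) = 5 - 1 = 4.
rank(im d_{1+1}) = 2.
rank H_1 = 4 - 2 = 2

2


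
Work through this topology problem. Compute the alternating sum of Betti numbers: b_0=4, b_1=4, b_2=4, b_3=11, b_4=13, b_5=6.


chi = sum_k (-1)^k b_k.
= (4) + (-4) + (4) + (-11) + (13) + (-6)
= 0

0


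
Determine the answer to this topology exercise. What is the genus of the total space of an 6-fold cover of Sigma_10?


For an n-sheeted cover: chi(E) = n * chi(B).
chi(Sigma_10) = 2 - 2*10 = -18.
chi(E) = 6 * (-18) = -108.
genus(E) = (2 - chi(E))/2 = (2 - (-108))/2 = 110/2 = 55

55


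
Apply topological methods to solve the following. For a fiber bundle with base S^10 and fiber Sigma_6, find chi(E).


chi(S^10) = 2 (n even), chi(Sigma_6) = 2 - 2*6 = -10.
chi(E) = 2 * (-10) = -20

-20


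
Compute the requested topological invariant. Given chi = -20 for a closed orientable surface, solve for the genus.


chi = 2 - 2g for closed orientable surfaces.
-20 = 2 - 2g
2g = 2 - (-20) = 22
g = 11

11


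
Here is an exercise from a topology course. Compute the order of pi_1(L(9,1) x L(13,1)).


pi_1(X x Y) = pi_1(X) x pi_1(Y).
pi_1(L(9,1)) = Z/9, pi_1(L(13,1)) = Z/13.
|Z/9 x Z/13| = 9 * 13 = 117

117


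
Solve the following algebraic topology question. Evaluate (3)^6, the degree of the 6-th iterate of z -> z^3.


deg(f) = 3. Degree is multiplicative: deg(f^6) = (deg f)^6.
deg(f^6) = (3)^6 = 729

729


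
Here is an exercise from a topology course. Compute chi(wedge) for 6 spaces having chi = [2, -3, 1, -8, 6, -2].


chi(A v B) = chi(A) + chi(B) - 1 (one point identified).
For 6 spaces: chi = (sum chi_i) - (6 - 1).
sum = -4; chi = -4 - 5 = -9

-9


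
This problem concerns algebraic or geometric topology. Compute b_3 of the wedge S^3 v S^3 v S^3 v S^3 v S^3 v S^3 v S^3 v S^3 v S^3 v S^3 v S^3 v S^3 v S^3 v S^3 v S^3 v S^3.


For a wedge of spheres, H_k (k>0) is free on one generator per sphere of dimension k.
Spheres of dimension 3: count = 16.
b_3 = 16

16


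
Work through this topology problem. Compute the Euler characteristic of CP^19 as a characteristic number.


For any closed oriented manifold, <e(TM),[M]> = chi(M).
chi(CP^19) = 19+1 = 20

20


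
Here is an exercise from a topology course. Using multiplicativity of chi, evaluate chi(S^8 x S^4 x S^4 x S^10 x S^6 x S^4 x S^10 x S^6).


chi is multiplicative: chi(X x Y) = chi(X) chi(Y).
Each even-dim sphere has chi = 2. There are 8 factors.
chi = 2^8 = 256

256


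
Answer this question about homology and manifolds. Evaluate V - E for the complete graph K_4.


K_4: V = 4, E = C(4,2) = 6.
chi = V - E = 4 - 6 = -2

-2


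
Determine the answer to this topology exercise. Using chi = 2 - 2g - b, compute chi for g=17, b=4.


For a compact orientable surface with genus g and b boundary components: chi = 2 - 2g - b.
chi = 2 - 2*17 - 4 = 2 - 34 - 4 = -36

-36


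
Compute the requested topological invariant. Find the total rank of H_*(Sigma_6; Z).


For Sigma_6: b_0 = 1, b_1 = 2g = 12, b_2 = 1.
Total = 1 + 12 + 1 = 14

14


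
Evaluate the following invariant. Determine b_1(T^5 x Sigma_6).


pi_1(A x B) = pi_1(A) x pi_1(B); rank of abelianization = b_1.
b_1(T^5) = 5, b_1(Sigma_6) = 2*6 = 12.
b_1(product) = 5 + 12 = 17

17


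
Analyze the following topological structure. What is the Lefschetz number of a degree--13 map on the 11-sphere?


On S^11: L(f) = tr(f_0*) + (-1)^11 tr(f_11*) = 1 + (-1)^11 * deg(f).
L(f) = 1 + (-1)^11 * -13 = 1 + 13 = 14

14


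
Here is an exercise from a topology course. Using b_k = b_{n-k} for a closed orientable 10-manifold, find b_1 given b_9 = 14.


Poincare duality for closed orientable n-manifolds: b_k = b_{n-k}.
Here n = 10, so b_1 = b_9 = 14

14


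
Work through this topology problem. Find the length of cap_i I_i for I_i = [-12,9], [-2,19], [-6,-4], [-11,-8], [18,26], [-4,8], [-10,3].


Intersection = [max(a_i), min(b_i)] = [18, -8].
Since 18 > -8, the intersection is empty.
Length = 0

0


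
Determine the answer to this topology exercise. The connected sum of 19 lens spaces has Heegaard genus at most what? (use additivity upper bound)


Heegaard genus satisfies g(A#B) <= g(A) + g(B).
Each lens space has g = 1.
Upper bound: 19 * 1 = 19

19


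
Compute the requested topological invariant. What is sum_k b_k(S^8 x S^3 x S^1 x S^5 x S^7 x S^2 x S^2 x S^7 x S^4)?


Total Betti number is multiplicative under products.
Each S^d (d>=1) has total Betti number 2.
There are 9 sphere factors.
Total = 2^9 = 512

512


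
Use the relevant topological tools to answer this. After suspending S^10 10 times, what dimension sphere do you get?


Each suspension raises dimension by 1: Sigma S^n = S^{n+1}.
Sigma^10 S^10 = S^{10+10} = S^20

20


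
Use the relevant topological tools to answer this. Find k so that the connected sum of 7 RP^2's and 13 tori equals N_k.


Since a >= 1, the sum is non-orientable; each T^2 can be replaced by RP^2 # RP^2 (since T^2#RP^2 = 3RP^2).
Total crosscaps k = 7 + 2*13 = 33.
Check via chi: chi = 7*1 + 13*0 - (7+13-1)*2 = -31 = 2 - k = -31. Consistent.

33


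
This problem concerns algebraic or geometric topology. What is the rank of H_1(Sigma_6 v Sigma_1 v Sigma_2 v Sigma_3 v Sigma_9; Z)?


For a wedge X v Y: reduced H_k(X v Y) = H_k(X) + H_k(Y).
Each Sigma_g contributes b_1 = 2g.
b_1 = 12 + 2 + 4 + 6 + 18 = 42

42


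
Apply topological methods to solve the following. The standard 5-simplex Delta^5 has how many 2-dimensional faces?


Delta^5 has 5+1 vertices. A 2-face is a choice of 2+1 vertices.
f_2 = C(5+1, 2+1) = C(6,3) = 20

20


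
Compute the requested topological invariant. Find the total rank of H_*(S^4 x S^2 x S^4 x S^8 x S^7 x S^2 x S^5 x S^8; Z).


Total Betti number is multiplicative under products.
Each S^d (d>=1) has total Betti number 2.
There are 8 sphere factors.
Total = 2^8 = 256

256


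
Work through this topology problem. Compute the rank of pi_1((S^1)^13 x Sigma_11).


pi_1(A x B) = pi_1(A) x pi_1(B); rank of abelianization = b_1.
b_1(T^13) = 13, b_1(Sigma_11) = 2*11 = 22.
b_1(product) = 13 + 22 = 35

35


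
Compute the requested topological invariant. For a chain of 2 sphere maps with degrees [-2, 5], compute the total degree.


Degree is multiplicative: deg(composition) = product of degrees.
= (-2) * (5) = -10

-10


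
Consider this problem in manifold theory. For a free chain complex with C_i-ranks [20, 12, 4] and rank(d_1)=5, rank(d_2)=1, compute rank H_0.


rank H_k = rank(ker d_k) - rank(im d_{k+1}).
rank(ker d_0) = rank(C_0) - rank(d_0) = 20 - 0 = 20.
rank(im d_{0+1}) = 5.
rank H_0 = 20 - 5 = 15

15


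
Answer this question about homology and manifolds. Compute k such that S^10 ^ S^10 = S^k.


S^m ^ S^n = S^{m+n}.
k = 10 + 10 = 20

20


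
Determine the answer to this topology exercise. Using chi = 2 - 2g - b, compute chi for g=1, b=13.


For a compact orientable surface with genus g and b boundary components: chi = 2 - 2g - b.
chi = 2 - 2*1 - 13 = 2 - 2 - 13 = -13

-13


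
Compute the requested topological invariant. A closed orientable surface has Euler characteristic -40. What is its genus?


chi = 2 - 2g for closed orientable surfaces.
-40 = 2 - 2g
2g = 2 - (-40) = 42
g = 21

21


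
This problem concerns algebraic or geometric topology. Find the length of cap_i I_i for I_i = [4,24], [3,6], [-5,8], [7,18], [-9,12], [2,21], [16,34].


Intersection = [max(a_i), min(b_i)] = [16, 6].
Since 16 > 6, the intersection is empty.
Length = 0

0


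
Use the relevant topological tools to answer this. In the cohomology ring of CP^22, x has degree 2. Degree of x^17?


|x| = 2 in H^*(CP^n).
|x^17| = 17 * |x| = 17 * 2 = 34

34


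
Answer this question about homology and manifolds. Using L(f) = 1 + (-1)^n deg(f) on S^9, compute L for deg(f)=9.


On S^9: L(f) = tr(f_0*) + (-1)^9 tr(f_9*) = 1 + (-1)^9 * deg(f).
L(f) = 1 + (-1)^9 * 9 = 1 + -9 = -8

-8


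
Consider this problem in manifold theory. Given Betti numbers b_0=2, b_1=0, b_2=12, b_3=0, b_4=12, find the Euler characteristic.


chi = sum_k (-1)^k b_k.
= (2) + (0) + (12) + (0) + (12)
= 26

26


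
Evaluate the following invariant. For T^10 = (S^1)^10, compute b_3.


By the Kunneth formula, b_k(T^n) = C(n,k).
b_3(T^10) = C(10,3).
C(10,3) = 10!/(3!*7!) = 120

120


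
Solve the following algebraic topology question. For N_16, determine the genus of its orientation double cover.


chi(N_16) = 2 - 16 = -14.
Double cover: chi(Sigma_g) = 2 * chi(N_16) = 2*(-14) = -28.
2 - 2g = -28, so g = (2 - (-28))/2 = 30/2 = 15

15


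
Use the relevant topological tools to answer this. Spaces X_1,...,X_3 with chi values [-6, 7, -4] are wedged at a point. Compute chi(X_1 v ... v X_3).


chi(A v B) = chi(A) + chi(B) - 1 (one point identified).
For 3 spaces: chi = (sum chi_i) - (3 - 1).
sum = -3; chi = -3 - 2 = -5

-5


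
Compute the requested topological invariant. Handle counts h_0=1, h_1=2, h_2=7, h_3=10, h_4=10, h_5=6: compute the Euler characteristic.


Handles of index k contribute (-1)^k to chi (same as CW cells).
chi = (1) + (-2) + (7) + (-10) + (10) + (-6) = 0

0


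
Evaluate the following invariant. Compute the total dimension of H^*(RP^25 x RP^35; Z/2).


dim H^*(RP^n; Z/2) = n+1 (one Z/2 in each degree 0..n).
Total Betti number is multiplicative.
Total = (25+1) * (35+1) = 26 * 36 = 936

936


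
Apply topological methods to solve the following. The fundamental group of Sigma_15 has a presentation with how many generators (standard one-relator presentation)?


Standard presentation: pi_1(Sigma_g) = <a_1,b_1,...,a_g,b_g | [a_1,b_1]...[a_g,b_g] = 1>.
Number of generators = 2g = 2*15 = 30

30


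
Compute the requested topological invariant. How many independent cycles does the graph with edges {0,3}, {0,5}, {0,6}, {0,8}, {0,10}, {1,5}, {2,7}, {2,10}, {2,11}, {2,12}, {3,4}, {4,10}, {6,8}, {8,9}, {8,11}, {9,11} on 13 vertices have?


b_1 = E - V + (number of components).
E = 16, V = 13, components = 1.
b_1 = 16 - 13 + 1 = 4

4


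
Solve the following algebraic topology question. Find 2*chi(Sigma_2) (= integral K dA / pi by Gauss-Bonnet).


Gauss-Bonnet: integral K dA = 2*pi*chi(M).
chi(Sigma_2) = 2 - 2*2 = -2.
(integral K dA)/pi = 2*chi = 2*(-2) = -4

-4


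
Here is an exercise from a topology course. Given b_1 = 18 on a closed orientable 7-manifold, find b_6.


Poincare duality for closed orientable n-manifolds: b_k = b_{n-k}.
Here n = 7, so b_6 = b_1 = 18

18


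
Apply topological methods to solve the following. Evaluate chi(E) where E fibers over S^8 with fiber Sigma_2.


chi(S^8) = 2 (n even), chi(Sigma_2) = 2 - 2*2 = -2.
chi(E) = 2 * (-2) = -4

-4


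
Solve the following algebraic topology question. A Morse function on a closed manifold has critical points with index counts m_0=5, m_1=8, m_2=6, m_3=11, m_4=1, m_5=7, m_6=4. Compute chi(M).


Morse theory: chi(M) = sum_k (-1)^k m_k where m_k = #(index-k critical points).
= (5) + (-8) + (6) + (-11) + (1) + (-7) + (4) = -10

-10


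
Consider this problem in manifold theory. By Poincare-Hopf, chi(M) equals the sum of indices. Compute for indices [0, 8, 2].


Poincare-Hopf: chi(M) = sum of indices of zeros.
chi = (0) + (8) + (2) = 10

10


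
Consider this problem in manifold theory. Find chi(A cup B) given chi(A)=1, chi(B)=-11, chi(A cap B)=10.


chi(A cup B) = chi(A) + chi(B) - chi(A cap B)
= 1 + (-11) - (10)
= -20

-20


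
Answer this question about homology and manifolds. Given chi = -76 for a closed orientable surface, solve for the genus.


chi = 2 - 2g for closed orientable surfaces.
-76 = 2 - 2g
2g = 2 - (-76) = 78
g = 39

39


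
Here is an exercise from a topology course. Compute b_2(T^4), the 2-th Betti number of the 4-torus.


By the Kunneth formula, b_k(T^n) = C(n,k).
b_2(T^4) = C(4,2).
C(4,2) = 4!/(2!*2!) = 6

6


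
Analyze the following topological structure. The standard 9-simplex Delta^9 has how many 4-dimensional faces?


Delta^9 has 9+1 vertices. A 4-face is a choice of 4+1 vertices.
f_4 = C(9+1, 4+1) = C(10,5) = 252

252


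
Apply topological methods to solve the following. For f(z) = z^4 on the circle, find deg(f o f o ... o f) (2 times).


deg(f) = 4. Degree is multiplicative: deg(f^2) = (deg f)^2.
deg(f^2) = (4)^2 = 16

16


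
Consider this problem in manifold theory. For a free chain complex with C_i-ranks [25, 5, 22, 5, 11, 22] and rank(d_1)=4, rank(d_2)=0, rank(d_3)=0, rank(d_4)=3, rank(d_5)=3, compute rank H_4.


rank H_k = rank(ker d_k) - rank(im d_{k+1}).
rank(ker d_4) = rank(C_4) - rank(d_4) = 11 - 3 = 8.
rank(im d_{4+1}) = 3.
rank H_4 = 8 - 3 = 5

5


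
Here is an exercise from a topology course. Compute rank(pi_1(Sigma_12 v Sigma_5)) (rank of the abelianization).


For a wedge: H_1(A v B) = H_1(A) + H_1(B).
b_1(Sigma_12) = 24, b_1(Sigma_5) = 10.
b_1 = 24 + 10 = 34

34


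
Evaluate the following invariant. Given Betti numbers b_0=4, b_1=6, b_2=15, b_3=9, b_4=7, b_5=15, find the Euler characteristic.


chi = sum_k (-1)^k b_k.
= (4) + (-6) + (15) + (-9) + (7) + (-15)
= -4

-4


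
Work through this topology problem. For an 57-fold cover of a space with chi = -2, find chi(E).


For a finite covering: chi(E) = (number of sheets) * chi(B).
chi(E) = 57 * (-2) = -114

-114


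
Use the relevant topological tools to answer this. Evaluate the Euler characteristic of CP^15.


CP^15 has one cell in each even dimension 0, 2, ..., 2*15 (15+1 cells total).
All cells are even-dimensional, so chi = number of cells.
chi = 15 + 1 = 16

16


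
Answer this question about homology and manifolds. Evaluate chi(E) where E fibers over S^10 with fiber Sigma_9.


chi(S^10) = 2 (n even), chi(Sigma_9) = 2 - 2*9 = -16.
chi(E) = 2 * (-16) = -32

-32


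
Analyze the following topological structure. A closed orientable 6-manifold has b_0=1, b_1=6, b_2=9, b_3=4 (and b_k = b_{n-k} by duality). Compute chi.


By Poincare duality b_k = b_{6-k}, so full Betti numbers: b_0=1, b_1=6, b_2=9, b_3=4, b_4=9, b_5=6, b_6=1.
chi = sum (-1)^k b_k = 4

4


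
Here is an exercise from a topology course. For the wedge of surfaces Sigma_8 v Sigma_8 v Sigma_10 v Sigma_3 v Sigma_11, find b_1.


For a wedge X v Y: reduced H_k(X v Y) = H_k(X) + H_k(Y).
Each Sigma_g contributes b_1 = 2g.
b_1 = 16 + 16 + 20 + 6 + 22 = 80

80


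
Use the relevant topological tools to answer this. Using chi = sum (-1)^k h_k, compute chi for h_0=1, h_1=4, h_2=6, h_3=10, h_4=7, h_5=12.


Handles of index k contribute (-1)^k to chi (same as CW cells).
chi = (1) + (-4) + (6) + (-10) + (7) + (-12) = -12

-12


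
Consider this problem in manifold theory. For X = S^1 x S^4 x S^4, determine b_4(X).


Each S^d has Poincare polynomial 1 + t^d.
The product S^1 x S^4 x S^4 has Poincare polynomial prod(1+t^d_i).
Expanding: b_0=1, b_1=1, b_4=2, b_5=2, b_8=1, b_9=1.
b_4 = 2

2


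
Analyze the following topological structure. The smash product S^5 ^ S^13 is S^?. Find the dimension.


S^m ^ S^n = S^{m+n}.
k = 5 + 13 = 18

18


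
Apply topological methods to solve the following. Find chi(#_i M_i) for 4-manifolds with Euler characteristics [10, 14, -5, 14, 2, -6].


For n-manifolds: chi(A#B) = chi(A) + chi(B) - chi(S^4).
chi(S^4) = 1 + (-1)^4 = 2.
chi(#) = (sum chi_i) - (6-1)*chi(S^4) = 29 - 5*2 = 19

19


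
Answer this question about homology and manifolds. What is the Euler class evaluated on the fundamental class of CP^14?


For any closed oriented manifold, <e(TM),[M]> = chi(M).
chi(CP^14) = 14+1 = 15

15


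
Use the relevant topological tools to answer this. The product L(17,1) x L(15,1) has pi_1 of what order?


pi_1(X x Y) = pi_1(X) x pi_1(Y).
pi_1(L(17,1)) = Z/17, pi_1(L(15,1)) = Z/15.
|Z/17 x Z/15| = 17 * 15 = 255

255


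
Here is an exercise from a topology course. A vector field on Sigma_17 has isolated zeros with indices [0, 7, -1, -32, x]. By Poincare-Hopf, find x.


Poincare-Hopf: sum of indices = chi(M).
chi(Sigma_17) = 2 - 2*17 = -32.
Sum of known indices = -26.
x = chi - (sum known) = -32 - (-26) = -6

-6


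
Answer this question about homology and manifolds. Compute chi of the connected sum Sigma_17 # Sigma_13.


chi(Sigma_17) = 2 - 2*17 = -32
chi(Sigma_13) = 2 - 2*13 = -24
For surfaces: chi(A#B) = chi(A) + chi(B) - 2.
chi = -32 + -24 - 2 = -58

-58


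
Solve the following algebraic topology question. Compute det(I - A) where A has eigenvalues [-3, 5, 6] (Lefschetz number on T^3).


For a torus self-map: L(f) = det(I - A) where A acts on H_1.
L(f) = (1--3) * (1-5) * (1-6) = 4 * -4 * -5 = 80

80


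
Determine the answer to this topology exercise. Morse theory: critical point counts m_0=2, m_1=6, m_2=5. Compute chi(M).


Morse theory: chi(M) = sum_k (-1)^k m_k where m_k = #(index-k critical points).
= (2) + (-6) + (5) = 1

1


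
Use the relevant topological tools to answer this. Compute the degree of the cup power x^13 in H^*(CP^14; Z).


|x| = 2 in H^*(CP^n).
|x^13| = 13 * |x| = 13 * 2 = 26

26


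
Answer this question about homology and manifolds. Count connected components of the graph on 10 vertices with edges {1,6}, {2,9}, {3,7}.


Run DFS/union-find over 10 vertices.
V = 10, E = 3.
Number of components = 7

7


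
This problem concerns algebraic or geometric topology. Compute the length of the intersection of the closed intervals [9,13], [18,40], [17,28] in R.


Intersection = [max(a_i), min(b_i)] = [18, 13].
Since 18 > 13, the intersection is empty.
Length = 0

0


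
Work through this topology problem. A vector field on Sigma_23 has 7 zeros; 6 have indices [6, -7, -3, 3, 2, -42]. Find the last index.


Poincare-Hopf: sum of indices = chi(M).
chi(Sigma_23) = 2 - 2*23 = -44.
Sum of known indices = -41.
x = chi - (sum known) = -44 - (-41) = -3

-3


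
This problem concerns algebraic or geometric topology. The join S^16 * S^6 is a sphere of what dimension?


Join of spheres: S^m * S^n = S^{m+n+1}.
dim = 16 + 6 + 1 = 23

23


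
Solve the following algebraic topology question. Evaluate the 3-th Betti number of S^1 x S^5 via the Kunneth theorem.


Each S^d has Poincare polynomial 1 + t^d.
The product S^1 x S^5 has Poincare polynomial prod(1+t^d_i).
Expanding: b_0=1, b_1=1, b_5=1, b_6=1.
b_3 = 0

0


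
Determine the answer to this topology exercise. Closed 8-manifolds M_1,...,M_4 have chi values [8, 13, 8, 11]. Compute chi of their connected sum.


For n-manifolds: chi(A#B) = chi(A) + chi(B) - chi(S^8).
chi(S^8) = 1 + (-1)^8 = 2.
chi(#) = (sum chi_i) - (4-1)*chi(S^8) = 40 - 3*2 = 34

34


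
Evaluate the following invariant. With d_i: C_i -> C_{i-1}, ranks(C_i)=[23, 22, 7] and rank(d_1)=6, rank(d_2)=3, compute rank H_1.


rank H_k = rank(ker d_k) - rank(im d_{k+1}).
rank(ker d_1) = rank(C_1) - rank(d_1) = 22 - 6 = 16.
rank(im d_{1+1}) = 3.
rank H_1 = 16 - 3 = 13

13


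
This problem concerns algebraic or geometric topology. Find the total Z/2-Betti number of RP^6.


H^k(RP^6; Z/2) = Z/2 for each 0 <= k <= 6.
Total dimension = 6 + 1 = 7

7


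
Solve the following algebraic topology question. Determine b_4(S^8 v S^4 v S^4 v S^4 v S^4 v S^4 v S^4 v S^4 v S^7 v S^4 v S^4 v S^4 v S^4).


For a wedge of spheres, H_k (k>0) is free on one generator per sphere of dimension k.
Spheres of dimension 4: count = 11.
b_4 = 11

11


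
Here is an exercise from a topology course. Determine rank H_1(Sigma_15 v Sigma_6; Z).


For a wedge: H_1(A v B) = H_1(A) + H_1(B).
b_1(Sigma_15) = 30, b_1(Sigma_6) = 12.
b_1 = 30 + 12 = 42

42


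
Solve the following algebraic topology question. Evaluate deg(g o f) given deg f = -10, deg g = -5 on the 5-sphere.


Degree is multiplicative under composition: deg(g o f) = deg(g) * deg(f).
= -5 * -10 = 50

50


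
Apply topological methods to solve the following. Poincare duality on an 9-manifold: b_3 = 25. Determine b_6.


Poincare duality for closed orientable n-manifolds: b_k = b_{n-k}.
Here n = 9, so b_6 = b_3 = 25

25


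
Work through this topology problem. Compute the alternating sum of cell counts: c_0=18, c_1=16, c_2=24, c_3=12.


chi = sum_k (-1)^k c_k.
= (-1)^0*18 + (-1)^1*16 + (-1)^2*24 + (-1)^3*12
= (18) + (-16) + (24) + (-12)
= 14

14


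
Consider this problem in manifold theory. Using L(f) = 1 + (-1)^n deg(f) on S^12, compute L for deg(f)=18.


On S^12: L(f) = tr(f_0*) + (-1)^12 tr(f_12*) = 1 + (-1)^12 * deg(f).
L(f) = 1 + (-1)^12 * 18 = 1 + 18 = 19

19


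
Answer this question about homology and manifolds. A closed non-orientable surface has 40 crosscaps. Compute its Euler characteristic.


For a non-orientable closed surface with k crosscaps: chi = 2 - k.
Here k = 40.
chi = 2 - 40 = -38

-38


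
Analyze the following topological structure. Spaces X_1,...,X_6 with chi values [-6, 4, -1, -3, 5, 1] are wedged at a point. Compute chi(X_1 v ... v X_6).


chi(A v B) = chi(A) + chi(B) - 1 (one point identified).
For 6 spaces: chi = (sum chi_i) - (6 - 1).
sum = 0; chi = 0 - 5 = -5

-5


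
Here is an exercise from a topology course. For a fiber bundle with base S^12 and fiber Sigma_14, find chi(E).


chi(S^12) = 2 (n even), chi(Sigma_14) = 2 - 2*14 = -26.
chi(E) = 2 * (-26) = -52

-52


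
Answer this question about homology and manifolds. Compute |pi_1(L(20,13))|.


pi_1(L(p,q)) = Z/pZ for any q coprime to p.
|pi_1(L(20,13))| = 20

20


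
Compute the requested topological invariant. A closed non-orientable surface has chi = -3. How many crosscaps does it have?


chi = 2 - k for closed non-orientable surfaces with k crosscaps.
-3 = 2 - k
k = 2 - (-3) = 5

5


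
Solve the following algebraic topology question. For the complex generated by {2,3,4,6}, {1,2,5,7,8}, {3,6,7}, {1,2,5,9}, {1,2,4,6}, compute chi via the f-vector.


Enumerate all faces; f-vector: f_0=9, f_1=23, f_2=21, f_3=8, f_4=1.
chi = sum (-1)^k f_k = 0

0


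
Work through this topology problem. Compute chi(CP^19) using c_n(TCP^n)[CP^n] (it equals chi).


For any closed oriented manifold, <e(TM),[M]> = chi(M).
chi(CP^19) = 19+1 = 20

20


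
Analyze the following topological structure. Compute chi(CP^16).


CP^16 has one cell in each even dimension 0, 2, ..., 2*16 (16+1 cells total).
All cells are even-dimensional, so chi = number of cells.
chi = 16 + 1 = 17

17


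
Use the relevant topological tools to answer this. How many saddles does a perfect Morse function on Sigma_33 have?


A perfect Morse function has m_k = b_k.
For Sigma_33: b_0=1, b_1=2g=66, b_2=1.
Saddles m_1 = 2g = 66

66


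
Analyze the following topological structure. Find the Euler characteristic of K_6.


K_6: V = 6, E = C(6,2) = 15.
chi = V - E = 6 - 15 = -9

-9
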